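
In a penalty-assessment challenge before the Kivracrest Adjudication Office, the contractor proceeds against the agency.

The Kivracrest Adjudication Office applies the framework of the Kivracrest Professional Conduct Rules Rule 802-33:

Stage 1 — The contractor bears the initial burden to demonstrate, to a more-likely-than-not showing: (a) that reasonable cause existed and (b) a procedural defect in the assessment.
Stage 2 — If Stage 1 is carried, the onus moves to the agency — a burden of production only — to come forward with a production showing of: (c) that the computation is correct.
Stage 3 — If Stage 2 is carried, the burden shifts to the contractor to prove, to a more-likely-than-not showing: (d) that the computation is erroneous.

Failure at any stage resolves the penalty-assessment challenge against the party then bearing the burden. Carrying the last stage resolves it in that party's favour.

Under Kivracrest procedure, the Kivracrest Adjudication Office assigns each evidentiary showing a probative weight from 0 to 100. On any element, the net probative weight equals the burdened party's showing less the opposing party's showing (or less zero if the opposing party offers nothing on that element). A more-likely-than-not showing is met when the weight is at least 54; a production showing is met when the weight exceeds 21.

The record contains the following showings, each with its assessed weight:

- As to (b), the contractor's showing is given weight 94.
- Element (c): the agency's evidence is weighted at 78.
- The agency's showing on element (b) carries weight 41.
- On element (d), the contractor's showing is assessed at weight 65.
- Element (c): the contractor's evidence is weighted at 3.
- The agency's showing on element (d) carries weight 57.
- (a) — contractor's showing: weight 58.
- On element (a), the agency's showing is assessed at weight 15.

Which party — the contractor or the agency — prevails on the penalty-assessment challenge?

At Stage 1 the contractor must meet a more-likely-than-not showing (weight is at least 54): on (a) the weight is 58 less the opposing 15 gives net 43, which does not reach 54, so (a) does not meet the standard; on (b) the weight is 94 less the opposing 41 gives net 53, < 54, so (b) does not meet the standard.
  The contractor does not carry Stage 1.
The agency prevails.

agency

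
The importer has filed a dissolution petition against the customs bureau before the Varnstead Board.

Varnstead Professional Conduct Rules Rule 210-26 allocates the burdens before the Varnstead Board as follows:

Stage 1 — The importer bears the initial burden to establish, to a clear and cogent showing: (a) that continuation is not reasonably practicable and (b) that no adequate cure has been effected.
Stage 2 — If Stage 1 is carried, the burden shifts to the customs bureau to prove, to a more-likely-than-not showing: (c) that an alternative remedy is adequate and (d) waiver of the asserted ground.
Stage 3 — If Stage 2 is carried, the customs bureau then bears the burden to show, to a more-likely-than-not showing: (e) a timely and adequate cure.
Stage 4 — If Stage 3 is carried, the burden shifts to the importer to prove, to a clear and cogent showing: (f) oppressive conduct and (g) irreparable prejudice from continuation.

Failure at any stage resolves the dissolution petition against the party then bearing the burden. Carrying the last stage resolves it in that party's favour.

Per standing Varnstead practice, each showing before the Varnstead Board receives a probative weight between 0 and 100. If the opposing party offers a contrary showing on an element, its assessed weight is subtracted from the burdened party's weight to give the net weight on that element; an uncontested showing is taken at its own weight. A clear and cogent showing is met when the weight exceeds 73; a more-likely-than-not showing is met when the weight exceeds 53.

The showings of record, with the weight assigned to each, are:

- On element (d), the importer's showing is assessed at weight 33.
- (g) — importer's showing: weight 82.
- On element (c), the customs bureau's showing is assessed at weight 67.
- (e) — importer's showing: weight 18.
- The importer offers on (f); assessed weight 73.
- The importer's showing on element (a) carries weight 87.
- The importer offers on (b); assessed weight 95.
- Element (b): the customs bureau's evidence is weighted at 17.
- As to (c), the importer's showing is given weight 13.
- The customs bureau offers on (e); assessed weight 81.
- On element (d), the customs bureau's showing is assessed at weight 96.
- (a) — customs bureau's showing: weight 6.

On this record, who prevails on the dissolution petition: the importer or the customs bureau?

customs bureau

At Stage 1 the importer must meet a clear and cogent showing (weight exceeds 73): on (a) the weight is 87 less the opposing 6 gives net 81, which does exceed 73, so (a) meets the standard; on (b) the weight is 95 less the opposing 17 gives net 78, > 73, so (b) meets the standard.
  The importer carries Stage 1; the customs bureau now bears the burden.
At Stage 2 the customs bureau must meet a more-likely-than-not showing (weight exceeds 53): on (c) the weight is 67 less the opposing 13 gives net 54, which does exceed 53, so (c) meets the standard; on (d) the weight is 96 less the opposing 33 gives net 63, > 53, so (d) meets the standard.
  All elements met. The customs bureau retains the burden for Stage 3.
At Stage 3 the customs bureau must meet a more-likely-than-not showing (weight exceeds 53): on (e) the weight is 81 less the opposing 18 gives net 63, which does exceed 53, so (e) meets the standard.
  All elements met. The burden passes to the importer.
At Stage 4 the importer must meet a clear and cogent showing (weight exceeds 73): on (f) the weight is 73, ≤ 73, so (f) does not meet the standard; on (g) the weight is 82, which does exceed 73, so (g) meets the standard.
  Stage 4 not carried; the importer fails its burden.
So the customs bureau prevails.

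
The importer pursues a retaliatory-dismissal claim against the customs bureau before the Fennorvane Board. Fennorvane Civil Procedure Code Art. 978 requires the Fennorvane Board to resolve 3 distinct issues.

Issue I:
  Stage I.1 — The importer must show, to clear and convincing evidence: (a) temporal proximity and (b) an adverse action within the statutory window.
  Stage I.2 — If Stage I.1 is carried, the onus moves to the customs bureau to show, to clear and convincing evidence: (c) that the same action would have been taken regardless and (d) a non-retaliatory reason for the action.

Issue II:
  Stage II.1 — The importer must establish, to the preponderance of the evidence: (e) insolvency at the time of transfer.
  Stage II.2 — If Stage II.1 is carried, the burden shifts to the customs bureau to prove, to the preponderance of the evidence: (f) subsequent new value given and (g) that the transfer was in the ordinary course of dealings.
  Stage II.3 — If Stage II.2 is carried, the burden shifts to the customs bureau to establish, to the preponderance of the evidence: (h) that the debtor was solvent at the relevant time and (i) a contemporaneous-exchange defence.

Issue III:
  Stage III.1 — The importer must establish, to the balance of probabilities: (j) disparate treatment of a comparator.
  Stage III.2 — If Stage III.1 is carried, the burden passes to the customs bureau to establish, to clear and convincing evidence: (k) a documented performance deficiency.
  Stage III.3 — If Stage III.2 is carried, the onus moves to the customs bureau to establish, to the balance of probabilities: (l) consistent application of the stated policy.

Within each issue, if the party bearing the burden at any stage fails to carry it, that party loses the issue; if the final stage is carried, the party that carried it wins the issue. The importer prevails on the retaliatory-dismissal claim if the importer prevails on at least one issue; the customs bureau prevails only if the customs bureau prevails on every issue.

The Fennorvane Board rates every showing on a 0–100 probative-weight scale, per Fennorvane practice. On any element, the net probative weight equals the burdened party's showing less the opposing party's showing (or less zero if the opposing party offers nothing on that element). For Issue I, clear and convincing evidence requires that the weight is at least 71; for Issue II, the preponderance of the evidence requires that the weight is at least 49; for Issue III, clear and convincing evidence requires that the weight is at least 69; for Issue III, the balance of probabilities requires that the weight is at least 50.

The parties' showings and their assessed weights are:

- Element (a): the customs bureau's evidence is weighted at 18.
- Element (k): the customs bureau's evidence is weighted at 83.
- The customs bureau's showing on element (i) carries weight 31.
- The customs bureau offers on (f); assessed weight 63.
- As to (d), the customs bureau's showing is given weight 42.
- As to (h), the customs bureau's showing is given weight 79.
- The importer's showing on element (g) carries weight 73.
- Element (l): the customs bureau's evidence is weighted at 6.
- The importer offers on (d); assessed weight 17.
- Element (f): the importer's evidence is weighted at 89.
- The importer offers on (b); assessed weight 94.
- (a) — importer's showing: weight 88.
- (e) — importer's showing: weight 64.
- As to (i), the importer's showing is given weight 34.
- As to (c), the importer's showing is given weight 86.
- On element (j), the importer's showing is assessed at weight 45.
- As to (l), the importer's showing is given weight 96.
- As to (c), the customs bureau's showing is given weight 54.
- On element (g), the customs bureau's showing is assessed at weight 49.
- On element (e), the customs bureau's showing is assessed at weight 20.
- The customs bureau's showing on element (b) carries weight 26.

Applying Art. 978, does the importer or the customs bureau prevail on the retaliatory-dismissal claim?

customs bureau

— Issue I —
Stage I.1 (importer, clear and convincing evidence, weight is at least 71): (a) net 88−18=70 < 71 — fails; (b) net 94−26=68 < 71 — fails.
  Stage I.1 not carried; the importer fails its burden.
The customs bureau prevails on this issue.
— Issue II —
At Stage II.1 the importer must meet the preponderance of the evidence (weight is at least 49): on (e) the weight is 64 less the opposing 20 gives net 44, < 49, so (e) does not meet the standard.
  The importer does not carry Stage II.1.
The analysis ends at Stage II.1; the customs bureau prevails on this issue.
— Issue III —
Stage III.1 — burden on importer; standard: the balance of probabilities (weight is at least 50).
    (j): 45 < 50 [not met]
  Stage III.1 not carried; the importer fails its burden.
So the customs bureau prevails on this issue.
Per-issue: Issue I → customs bureau; Issue II → customs bureau; Issue III → customs bureau. The importer must prevail on at least one issue; overall, the customs bureau prevails.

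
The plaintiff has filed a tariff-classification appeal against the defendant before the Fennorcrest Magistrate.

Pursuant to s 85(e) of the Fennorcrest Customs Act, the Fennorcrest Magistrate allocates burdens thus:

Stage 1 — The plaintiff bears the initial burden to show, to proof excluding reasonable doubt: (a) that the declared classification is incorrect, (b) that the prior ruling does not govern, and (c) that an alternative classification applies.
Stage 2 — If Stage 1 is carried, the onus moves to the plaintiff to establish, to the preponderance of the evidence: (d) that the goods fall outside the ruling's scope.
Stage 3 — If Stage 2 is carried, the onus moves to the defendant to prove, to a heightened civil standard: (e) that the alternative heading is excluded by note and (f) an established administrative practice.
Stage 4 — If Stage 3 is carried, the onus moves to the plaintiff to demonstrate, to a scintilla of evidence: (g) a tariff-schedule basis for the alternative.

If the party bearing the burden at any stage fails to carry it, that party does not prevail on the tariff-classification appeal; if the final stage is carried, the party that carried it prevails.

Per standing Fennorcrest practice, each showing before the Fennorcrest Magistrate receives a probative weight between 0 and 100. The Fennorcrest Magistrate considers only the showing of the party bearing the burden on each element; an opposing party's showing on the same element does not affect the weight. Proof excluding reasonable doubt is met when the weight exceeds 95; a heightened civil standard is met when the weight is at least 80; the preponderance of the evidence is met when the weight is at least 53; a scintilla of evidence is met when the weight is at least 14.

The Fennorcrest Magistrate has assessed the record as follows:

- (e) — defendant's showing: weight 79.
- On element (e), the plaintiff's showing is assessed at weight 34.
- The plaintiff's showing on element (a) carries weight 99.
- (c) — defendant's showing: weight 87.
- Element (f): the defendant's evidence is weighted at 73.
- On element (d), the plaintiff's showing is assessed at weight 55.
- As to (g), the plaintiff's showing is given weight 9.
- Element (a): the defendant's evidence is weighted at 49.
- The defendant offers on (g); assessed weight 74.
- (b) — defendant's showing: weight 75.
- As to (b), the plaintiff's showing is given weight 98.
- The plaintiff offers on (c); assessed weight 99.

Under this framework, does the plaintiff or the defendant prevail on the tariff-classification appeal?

plaintiff

Stage 1 (plaintiff, proof excluding reasonable doubt, weight exceeds 95): (a) 99 (defendant's 49 disregarded) > 95 — meets; (b) 98 (defendant's 75 disregarded) > 95 — meets; (c) 99 (defendant's 87 disregarded) > 95 — meets.
  Stage 1 is satisfied; the plaintiff continues to bear the burden.
Stage 2 (plaintiff, the preponderance of the evidence, weight is at least 53): (d) 55 ≥ 53 — meets.
  Stage 2 carried; the burden shifts to the defendant.
Stage 3 (defendant, a heightened civil standard, weight is at least 80): (e) 79 (plaintiff's 34 disregarded) < 80 — fails; (f) 73 < 80 — fails.
  Not every element is met, so the defendant fails to carry Stage 3.
The plaintiff prevails.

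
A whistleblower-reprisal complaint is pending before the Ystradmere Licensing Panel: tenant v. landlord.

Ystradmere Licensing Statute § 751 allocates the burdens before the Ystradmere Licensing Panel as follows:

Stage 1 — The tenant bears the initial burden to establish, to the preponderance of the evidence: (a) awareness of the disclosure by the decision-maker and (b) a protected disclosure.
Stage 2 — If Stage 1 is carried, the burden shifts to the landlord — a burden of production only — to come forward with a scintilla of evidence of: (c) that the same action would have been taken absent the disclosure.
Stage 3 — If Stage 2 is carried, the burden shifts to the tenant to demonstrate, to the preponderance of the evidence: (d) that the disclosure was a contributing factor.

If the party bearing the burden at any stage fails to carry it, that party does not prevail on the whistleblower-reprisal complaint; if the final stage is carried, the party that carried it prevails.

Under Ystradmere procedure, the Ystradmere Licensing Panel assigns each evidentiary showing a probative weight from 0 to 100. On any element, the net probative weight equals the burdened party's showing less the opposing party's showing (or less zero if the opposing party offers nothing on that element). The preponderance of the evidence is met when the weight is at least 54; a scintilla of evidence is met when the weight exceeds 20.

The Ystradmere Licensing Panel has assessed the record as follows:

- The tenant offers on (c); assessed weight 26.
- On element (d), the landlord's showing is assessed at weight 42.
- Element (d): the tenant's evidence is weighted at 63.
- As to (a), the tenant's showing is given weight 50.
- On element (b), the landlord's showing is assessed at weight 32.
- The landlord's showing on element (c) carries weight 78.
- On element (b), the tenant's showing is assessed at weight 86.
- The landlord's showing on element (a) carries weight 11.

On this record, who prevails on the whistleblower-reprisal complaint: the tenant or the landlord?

Stage 1 — burden on tenant; standard: the preponderance of the evidence (weight is at least 54).
    (a): 50 − 11 = 39 < 54 [not met]
    (b): 86 − 32 = 54 ≥ 54 [met]
  Stage 1 not carried; the tenant fails its burden.
So the landlord prevails.

landlord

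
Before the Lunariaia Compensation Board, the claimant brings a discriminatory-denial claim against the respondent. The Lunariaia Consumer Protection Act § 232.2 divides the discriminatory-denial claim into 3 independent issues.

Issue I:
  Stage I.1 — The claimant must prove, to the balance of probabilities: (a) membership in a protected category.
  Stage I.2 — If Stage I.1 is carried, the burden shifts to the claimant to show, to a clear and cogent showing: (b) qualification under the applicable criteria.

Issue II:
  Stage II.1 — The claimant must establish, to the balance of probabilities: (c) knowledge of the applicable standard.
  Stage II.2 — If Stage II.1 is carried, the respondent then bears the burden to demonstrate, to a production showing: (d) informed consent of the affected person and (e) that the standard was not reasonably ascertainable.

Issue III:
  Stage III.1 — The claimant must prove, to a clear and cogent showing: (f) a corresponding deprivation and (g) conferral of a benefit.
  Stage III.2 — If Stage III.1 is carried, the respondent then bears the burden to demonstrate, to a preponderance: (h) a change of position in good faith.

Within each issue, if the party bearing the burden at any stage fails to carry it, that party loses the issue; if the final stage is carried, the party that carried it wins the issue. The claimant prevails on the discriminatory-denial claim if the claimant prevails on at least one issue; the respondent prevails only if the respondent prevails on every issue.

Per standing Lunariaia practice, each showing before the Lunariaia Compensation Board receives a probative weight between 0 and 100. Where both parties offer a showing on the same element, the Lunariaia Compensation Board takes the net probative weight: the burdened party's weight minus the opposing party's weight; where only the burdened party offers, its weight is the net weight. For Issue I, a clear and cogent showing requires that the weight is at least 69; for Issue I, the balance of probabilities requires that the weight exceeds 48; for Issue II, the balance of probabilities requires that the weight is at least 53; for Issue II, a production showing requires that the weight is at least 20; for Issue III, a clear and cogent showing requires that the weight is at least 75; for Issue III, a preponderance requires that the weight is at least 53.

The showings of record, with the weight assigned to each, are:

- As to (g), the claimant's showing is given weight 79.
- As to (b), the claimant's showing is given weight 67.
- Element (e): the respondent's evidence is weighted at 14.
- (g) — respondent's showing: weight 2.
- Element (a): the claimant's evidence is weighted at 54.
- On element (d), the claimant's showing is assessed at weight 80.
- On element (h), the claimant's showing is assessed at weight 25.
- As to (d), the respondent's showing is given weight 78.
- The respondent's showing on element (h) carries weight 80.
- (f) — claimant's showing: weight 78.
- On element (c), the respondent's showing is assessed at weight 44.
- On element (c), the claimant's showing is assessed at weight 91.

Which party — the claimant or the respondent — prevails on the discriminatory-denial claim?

respondent

— Issue I —
Stage I.1 — burden on claimant; standard: the balance of probabilities (weight exceeds 48).
    (a): 54 > 48 [met]
  Stage I.1 carried; the burden remains with the claimant.
Stage I.2 — burden on claimant; standard: a clear and cogent showing (weight is at least 69).
    (b): 67 < 69 [not met]
  Stage I.2 not carried; the claimant fails its burden.
So the respondent prevails on this issue.
— Issue II —
Stage II.1 — burden on claimant; standard: the balance of probabilities (weight is at least 53).
    (c): 91 − 44 = 47 < 53 [not met]
  The claimant does not carry Stage II.1.
The analysis ends at Stage II.1; the respondent prevails on this issue.
— Issue III —
At Stage III.1 the claimant must meet a clear and cogent showing (weight is at least 75): on (f) the weight is 78, which does reach 75, so (f) meets the standard; on (g) the weight is 79 less the opposing 2 gives net 77, which does reach 75, so (g) meets the standard.
  The claimant carries Stage III.1; the respondent now bears the burden.
At Stage III.2 the respondent must meet a preponderance (weight is at least 53): on (h) the weight is 80 less the opposing 25 gives net 55, ≥ 53, so (h) meets the standard.
  Stage III.2 carried; the final stage is satisfied.
With every stage satisfied, the respondent prevails on this issue.
Per-issue: Issue I → respondent; Issue II → respondent; Issue III → respondent. The claimant must prevail on at least one issue; overall, the respondent prevails.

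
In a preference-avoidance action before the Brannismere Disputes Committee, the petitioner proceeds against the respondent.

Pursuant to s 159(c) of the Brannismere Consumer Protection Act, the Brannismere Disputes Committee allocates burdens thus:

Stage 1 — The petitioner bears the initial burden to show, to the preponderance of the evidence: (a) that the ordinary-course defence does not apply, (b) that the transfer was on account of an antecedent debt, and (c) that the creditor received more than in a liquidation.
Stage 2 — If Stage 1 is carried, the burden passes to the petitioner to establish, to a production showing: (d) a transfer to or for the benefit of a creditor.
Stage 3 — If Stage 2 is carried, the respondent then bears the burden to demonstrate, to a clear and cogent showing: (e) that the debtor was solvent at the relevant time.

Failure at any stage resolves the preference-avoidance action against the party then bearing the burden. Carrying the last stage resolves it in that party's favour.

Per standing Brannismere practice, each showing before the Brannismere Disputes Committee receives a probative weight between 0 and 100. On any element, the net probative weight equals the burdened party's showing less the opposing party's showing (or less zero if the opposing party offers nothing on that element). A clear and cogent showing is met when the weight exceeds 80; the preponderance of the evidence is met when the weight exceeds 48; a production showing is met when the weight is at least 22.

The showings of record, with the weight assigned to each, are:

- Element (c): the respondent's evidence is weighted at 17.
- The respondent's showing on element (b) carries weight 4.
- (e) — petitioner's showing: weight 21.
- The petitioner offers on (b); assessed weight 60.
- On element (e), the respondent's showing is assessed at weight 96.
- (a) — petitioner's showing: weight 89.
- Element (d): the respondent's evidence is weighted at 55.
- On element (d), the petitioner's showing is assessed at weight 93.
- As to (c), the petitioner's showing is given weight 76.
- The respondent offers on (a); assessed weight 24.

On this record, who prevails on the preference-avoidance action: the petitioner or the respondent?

petitioner

At Stage 1 the petitioner must meet the preponderance of the evidence (weight exceeds 48): on (a) the weight is 89 less the opposing 24 gives net 65, > 48, so (a) meets the standard; on (b) the weight is 60 less the opposing 4 gives net 56, which does exceed 48, so (b) meets the standard; on (c) the weight is 76 less the opposing 17 gives net 59, which does exceed 48, so (c) meets the standard.
  Stage 1 carried; the burden remains with the petitioner.
At Stage 2 the petitioner must meet a production showing (weight is at least 22): on (d) the weight is 93 less the opposing 55 gives net 38, ≥ 22, so (d) meets the standard.
  All elements met. The burden passes to the respondent.
At Stage 3 the respondent must meet a clear and cogent showing (weight exceeds 80): on (e) the weight is 96 less the opposing 21 gives net 75, ≤ 80, so (e) does not meet the standard.
  The respondent does not carry Stage 3.
The analysis ends at Stage 3; the petitioner prevails.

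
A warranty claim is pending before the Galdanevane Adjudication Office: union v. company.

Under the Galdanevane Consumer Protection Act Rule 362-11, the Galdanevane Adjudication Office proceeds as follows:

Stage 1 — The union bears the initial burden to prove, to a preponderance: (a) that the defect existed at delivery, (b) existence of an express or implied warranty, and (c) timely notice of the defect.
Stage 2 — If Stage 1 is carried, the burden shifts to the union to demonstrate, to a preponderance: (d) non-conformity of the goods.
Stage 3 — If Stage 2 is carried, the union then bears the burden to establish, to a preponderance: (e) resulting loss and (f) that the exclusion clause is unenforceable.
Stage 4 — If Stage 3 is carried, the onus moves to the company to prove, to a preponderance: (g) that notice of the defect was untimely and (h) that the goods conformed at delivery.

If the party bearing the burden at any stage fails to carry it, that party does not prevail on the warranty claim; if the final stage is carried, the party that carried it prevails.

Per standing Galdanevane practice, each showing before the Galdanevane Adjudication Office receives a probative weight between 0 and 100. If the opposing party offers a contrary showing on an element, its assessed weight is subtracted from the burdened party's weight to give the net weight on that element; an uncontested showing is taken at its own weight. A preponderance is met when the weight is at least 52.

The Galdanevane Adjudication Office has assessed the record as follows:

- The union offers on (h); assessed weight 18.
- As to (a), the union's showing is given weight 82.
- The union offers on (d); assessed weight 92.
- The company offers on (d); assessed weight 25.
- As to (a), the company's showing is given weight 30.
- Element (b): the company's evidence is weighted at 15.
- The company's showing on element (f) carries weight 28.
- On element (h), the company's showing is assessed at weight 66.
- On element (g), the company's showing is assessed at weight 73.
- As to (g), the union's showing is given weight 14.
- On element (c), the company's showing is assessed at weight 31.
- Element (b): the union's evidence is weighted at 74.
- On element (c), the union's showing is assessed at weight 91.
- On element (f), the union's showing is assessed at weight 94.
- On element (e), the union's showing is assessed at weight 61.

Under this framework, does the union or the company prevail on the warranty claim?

Stage 1 — burden on union; standard: a preponderance (weight is at least 52).
    (a): 82 − 30 = 52 ≥ 52 [met]
    (b): 74 − 15 = 59 ≥ 52 [met]
    (c): 91 − 31 = 60 ≥ 52 [met]
  Stage 1 carried; the burden remains with the union.
Stage 2 — burden on union; standard: a preponderance (weight is at least 52).
    (d): 92 − 25 = 67 ≥ 52 [met]
  All elements met. The union retains the burden for Stage 3.
Stage 3 — burden on union; standard: a preponderance (weight is at least 52).
    (e): 61 ≥ 52 [met]
    (f): 94 − 28 = 66 ≥ 52 [met]
  All elements met. The burden passes to the company.
Stage 4 — burden on company; standard: a preponderance (weight is at least 52).
    (g): 73 − 14 = 59 ≥ 52 [met]
    (h): 66 − 18 = 48 < 52 [not met]
  The company does not carry Stage 4.
So the union prevails.

union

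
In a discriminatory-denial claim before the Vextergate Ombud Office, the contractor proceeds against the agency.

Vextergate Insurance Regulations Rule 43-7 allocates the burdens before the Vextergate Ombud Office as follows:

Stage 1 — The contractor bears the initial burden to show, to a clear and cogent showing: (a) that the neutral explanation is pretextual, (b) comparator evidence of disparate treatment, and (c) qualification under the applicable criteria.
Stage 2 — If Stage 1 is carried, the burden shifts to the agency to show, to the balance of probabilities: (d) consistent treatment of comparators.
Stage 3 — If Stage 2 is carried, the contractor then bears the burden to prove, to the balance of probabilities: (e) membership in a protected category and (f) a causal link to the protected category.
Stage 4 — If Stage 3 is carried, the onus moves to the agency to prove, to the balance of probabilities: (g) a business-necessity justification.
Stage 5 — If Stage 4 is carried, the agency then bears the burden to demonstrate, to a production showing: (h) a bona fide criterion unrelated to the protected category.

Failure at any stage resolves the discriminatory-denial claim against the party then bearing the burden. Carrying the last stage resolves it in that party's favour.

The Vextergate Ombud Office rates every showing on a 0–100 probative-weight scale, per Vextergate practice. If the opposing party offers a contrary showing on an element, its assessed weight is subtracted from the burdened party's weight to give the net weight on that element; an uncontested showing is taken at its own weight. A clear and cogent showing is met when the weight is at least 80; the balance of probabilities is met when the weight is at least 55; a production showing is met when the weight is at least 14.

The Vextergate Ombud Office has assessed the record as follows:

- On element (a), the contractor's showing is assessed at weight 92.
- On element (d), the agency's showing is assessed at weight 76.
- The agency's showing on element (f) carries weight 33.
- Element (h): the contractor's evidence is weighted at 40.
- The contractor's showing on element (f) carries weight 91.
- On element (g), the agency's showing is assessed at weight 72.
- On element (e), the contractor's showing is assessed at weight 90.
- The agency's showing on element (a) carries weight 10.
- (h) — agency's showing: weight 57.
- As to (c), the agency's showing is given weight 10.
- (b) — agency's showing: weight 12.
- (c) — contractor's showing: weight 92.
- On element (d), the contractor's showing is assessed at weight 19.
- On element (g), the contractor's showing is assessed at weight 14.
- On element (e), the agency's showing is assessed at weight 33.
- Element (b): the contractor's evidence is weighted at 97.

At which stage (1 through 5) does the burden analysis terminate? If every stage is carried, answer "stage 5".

At Stage 1 the contractor must meet a clear and cogent showing (weight is at least 80): on (a) the weight is 92 less the opposing 10 gives net 82, ≥ 80, so (a) meets the standard; on (b) the weight is 97 less the opposing 12 gives net 85, which does reach 80, so (b) meets the standard; on (c) the weight is 92 less the opposing 10 gives net 82, which does reach 80, so (c) meets the standard.
  Stage 1 is satisfied; the onus moves to the agency.
At Stage 2 the agency must meet the balance of probabilities (weight is at least 55): on (d) the weight is 76 less the opposing 19 gives net 57, ≥ 55, so (d) meets the standard.
  Stage 2 carried; the burden shifts to the contractor.
At Stage 3 the contractor must meet the balance of probabilities (weight is at least 55): on (e) the weight is 90 less the opposing 33 gives net 57, ≥ 55, so (e) meets the standard; on (f) the weight is 91 less the opposing 33 gives net 58, ≥ 55, so (f) meets the standard.
  All elements met. The burden passes to the agency.
At Stage 4 the agency must meet the balance of probabilities (weight is at least 55): on (g) the weight is 72 less the opposing 14 gives net 58, ≥ 55, so (g) meets the standard.
  Stage 4 is satisfied; the agency continues to bear the burden.
At Stage 5 the agency must meet a production showing (weight is at least 14): on (h) the weight is 57 less the opposing 40 gives net 17, ≥ 14, so (h) meets the standard.
  The agency carries the last stage.
With every stage satisfied, the agency prevails.

stage 5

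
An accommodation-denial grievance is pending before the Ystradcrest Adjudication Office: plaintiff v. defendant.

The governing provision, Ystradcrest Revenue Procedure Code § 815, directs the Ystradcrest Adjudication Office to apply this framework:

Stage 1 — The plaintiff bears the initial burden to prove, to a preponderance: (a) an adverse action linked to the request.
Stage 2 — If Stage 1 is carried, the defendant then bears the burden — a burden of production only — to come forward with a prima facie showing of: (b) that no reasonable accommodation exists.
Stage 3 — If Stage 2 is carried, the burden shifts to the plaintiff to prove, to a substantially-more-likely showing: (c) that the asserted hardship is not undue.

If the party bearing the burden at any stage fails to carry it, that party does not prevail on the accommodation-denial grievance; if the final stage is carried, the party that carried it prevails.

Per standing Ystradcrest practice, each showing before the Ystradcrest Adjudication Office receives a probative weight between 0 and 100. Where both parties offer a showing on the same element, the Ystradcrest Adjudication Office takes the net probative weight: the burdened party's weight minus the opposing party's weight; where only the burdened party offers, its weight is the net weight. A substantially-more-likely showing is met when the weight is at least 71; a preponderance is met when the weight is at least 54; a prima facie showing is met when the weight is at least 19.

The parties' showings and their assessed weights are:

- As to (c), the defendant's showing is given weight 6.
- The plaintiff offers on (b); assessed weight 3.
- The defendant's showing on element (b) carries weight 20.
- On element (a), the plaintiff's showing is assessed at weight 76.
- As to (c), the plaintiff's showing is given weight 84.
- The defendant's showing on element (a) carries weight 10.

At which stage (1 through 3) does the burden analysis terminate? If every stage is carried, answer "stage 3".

Stage 1 (plaintiff, a preponderance, weight is at least 54): (a) net 76−10=66 ≥ 54 — meets.
  All elements met. The burden passes to the defendant.
Stage 2 (defendant, a prima facie showing, weight is at least 19): (b) net 20−3=17 < 19 — fails.
  Stage 2 not carried; the defendant fails its burden.
The plaintiff prevails.

stage 2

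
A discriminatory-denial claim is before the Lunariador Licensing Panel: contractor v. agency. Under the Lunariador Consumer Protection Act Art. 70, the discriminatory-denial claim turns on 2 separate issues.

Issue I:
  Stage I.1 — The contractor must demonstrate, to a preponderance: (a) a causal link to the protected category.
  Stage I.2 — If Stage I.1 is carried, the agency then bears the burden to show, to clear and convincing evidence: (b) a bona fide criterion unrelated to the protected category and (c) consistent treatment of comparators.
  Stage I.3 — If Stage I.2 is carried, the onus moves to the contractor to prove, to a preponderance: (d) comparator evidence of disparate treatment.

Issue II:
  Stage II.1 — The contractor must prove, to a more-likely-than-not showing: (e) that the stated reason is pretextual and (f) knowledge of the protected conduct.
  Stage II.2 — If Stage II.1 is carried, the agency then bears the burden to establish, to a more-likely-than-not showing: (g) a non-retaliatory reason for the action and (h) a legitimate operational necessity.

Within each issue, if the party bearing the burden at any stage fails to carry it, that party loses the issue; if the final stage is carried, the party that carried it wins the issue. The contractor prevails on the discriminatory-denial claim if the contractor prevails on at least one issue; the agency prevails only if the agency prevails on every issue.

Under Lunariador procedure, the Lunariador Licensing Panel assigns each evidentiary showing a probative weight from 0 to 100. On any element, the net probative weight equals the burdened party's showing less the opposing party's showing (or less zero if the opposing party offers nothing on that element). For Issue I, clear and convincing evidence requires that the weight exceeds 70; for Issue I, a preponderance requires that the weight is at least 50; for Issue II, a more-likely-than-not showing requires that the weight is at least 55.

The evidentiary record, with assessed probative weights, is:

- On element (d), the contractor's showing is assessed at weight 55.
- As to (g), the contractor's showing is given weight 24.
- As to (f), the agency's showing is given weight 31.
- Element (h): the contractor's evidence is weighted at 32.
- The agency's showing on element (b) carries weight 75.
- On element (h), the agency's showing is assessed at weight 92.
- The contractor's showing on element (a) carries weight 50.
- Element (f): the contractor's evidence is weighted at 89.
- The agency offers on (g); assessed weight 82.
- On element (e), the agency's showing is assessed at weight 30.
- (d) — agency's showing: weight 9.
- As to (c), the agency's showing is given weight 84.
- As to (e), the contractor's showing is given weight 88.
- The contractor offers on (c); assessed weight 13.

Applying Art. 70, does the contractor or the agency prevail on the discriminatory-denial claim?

agency

— Issue I —
Stage I.1 — burden on contractor; standard: a preponderance (weight is at least 50).
    (a): 50 ≥ 50 [met]
  Stage I.1 is satisfied; the onus moves to the agency.
Stage I.2 — burden on agency; standard: clear and convincing evidence (weight exceeds 70).
    (b): 75 > 70 [met]
    (c): 84 − 13 = 71 > 70 [met]
  All elements met. The burden passes to the contractor.
Stage I.3 — burden on contractor; standard: a preponderance (weight is at least 50).
    (d): 55 − 9 = 46 < 50 [not met]
  Not every element is met, so the contractor fails to carry Stage I.3.
So the agency prevails on this issue.
— Issue II —
Stage II.1 — burden on contractor; standard: a more-likely-than-not showing (weight is at least 55).
    (e): 88 − 30 = 58 ≥ 55 [met]
    (f): 89 − 31 = 58 ≥ 55 [met]
  All elements met. The burden passes to the agency.
Stage II.2 — burden on agency; standard: a more-likely-than-not showing (weight is at least 55).
    (g): 82 − 24 = 58 ≥ 55 [met]
    (h): 92 − 32 = 60 ≥ 55 [met]
  All elements met at the final stage.
Every stage carried; the agency prevails on this issue.
Per-issue: Issue I → agency; Issue II → agency. The contractor must prevail on at least one issue; overall, the agency prevails.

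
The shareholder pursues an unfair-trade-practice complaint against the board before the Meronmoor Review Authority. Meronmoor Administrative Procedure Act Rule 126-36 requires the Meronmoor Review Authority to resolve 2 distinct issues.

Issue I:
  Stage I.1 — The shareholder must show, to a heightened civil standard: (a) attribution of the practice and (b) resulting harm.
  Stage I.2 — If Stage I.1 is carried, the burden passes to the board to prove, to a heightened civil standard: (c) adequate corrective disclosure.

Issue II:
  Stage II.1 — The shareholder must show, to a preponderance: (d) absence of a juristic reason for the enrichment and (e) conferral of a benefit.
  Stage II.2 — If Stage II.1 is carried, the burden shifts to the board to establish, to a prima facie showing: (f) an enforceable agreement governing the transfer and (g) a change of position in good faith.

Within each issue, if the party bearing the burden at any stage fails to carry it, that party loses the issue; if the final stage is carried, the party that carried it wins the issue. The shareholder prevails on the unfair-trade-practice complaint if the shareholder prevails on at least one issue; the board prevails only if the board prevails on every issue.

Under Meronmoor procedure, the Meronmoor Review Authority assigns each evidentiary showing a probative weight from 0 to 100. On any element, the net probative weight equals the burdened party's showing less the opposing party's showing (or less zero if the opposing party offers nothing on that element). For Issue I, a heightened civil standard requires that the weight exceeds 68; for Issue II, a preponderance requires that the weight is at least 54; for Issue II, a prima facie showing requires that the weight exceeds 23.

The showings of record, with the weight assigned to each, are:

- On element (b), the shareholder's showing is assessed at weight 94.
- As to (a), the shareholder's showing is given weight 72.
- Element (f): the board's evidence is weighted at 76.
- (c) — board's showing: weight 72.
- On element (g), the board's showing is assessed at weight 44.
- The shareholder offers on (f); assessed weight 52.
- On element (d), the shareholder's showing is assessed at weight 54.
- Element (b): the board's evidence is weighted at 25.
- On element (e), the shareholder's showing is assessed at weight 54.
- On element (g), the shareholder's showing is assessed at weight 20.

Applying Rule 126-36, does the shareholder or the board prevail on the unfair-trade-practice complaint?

— Issue I —
Stage I.1 (shareholder, a heightened civil standard, weight exceeds 68): (a) 72 > 68 — meets; (b) net 94−25=69 > 68 — meets.
  The shareholder carries Stage I.1; the board now bears the burden.
Stage I.2 (board, a heightened civil standard, weight exceeds 68): (c) 72 > 68 — meets.
  All elements met at the final stage.
All stages carried — the board prevails on this issue.
— Issue II —
Stage II.1 (shareholder, a preponderance, weight is at least 54): (d) 54 ≥ 54 — meets; (e) 54 ≥ 54 — meets.
  The shareholder carries Stage II.1; the board now bears the burden.
Stage II.2 (board, a prima facie showing, weight exceeds 23): (f) net 76−52=24 > 23 — meets; (g) net 44−20=24 > 23 — meets.
  Stage II.2 carried; the final stage is satisfied.
All stages carried — the board prevails on this issue.
Per-issue: Issue I → board; Issue II → board. The shareholder must prevail on at least one issue; overall, the board prevails.

board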